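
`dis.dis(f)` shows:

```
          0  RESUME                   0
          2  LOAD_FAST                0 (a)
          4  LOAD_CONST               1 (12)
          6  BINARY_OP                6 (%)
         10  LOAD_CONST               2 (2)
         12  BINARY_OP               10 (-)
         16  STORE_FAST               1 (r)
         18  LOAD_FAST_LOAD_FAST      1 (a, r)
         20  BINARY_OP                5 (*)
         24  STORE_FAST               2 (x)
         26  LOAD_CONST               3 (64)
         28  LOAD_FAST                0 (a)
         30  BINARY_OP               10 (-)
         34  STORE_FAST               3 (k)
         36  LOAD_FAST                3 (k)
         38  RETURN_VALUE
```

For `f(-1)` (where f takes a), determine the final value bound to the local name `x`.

-9

LOAD_FAST a → push -1. Stack: [-1]
LOAD_CONST → push 12. Stack: [-1, 12]
BINARY_OP % → -1 % 12 = 11. Stack: [11]
LOAD_CONST → push 2. Stack: [11, 2]
BINARY_OP - → 11 - 2 = 9. Stack: [9]
STORE_FAST r → r=9. Stack: []
LOAD_FAST_LOAD_FAST a,r → push -1,9. Stack: [-1, 9]
BINARY_OP * → -1 * 9 = -9. Stack: [-9]
STORE_FAST x → x=-9. Stack: []
LOAD_CONST → push 64. Stack: [64]
LOAD_FAST a → push -1. Stack: [64, -1]
BINARY_OP - → 64 - -1 = 65. Stack: [65]
STORE_FAST k → k=65. Stack: []
LOAD_FAST k → push 65. Stack: [65]
RETURN_VALUE → return 65.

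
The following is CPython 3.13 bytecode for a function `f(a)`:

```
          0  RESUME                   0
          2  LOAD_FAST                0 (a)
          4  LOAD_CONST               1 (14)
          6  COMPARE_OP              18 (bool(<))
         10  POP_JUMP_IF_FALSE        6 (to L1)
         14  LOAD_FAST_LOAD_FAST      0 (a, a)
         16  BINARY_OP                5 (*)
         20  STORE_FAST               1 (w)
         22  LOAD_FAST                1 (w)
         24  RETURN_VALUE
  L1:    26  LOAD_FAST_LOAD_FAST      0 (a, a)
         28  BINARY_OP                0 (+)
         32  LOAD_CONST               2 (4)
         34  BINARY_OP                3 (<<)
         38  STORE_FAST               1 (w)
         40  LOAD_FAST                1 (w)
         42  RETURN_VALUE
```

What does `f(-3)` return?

9

LOAD_FAST a → push -3. Stack: [-3]
LOAD_CONST → push 14. Stack: [-3, 14]
COMPARE_OP bool(<) → -3 vs 14 = True. Stack: [True]
POP_JUMP_IF_FALSE → pop True; no jump. Stack: []
LOAD_FAST_LOAD_FAST a,a → push -3,-3. Stack: [-3, -3]
BINARY_OP * → -3 * -3 = 9. Stack: [9]
STORE_FAST w → w=9. Stack: []
LOAD_FAST w → push 9. Stack: [9]
RETURN_VALUE → return 9.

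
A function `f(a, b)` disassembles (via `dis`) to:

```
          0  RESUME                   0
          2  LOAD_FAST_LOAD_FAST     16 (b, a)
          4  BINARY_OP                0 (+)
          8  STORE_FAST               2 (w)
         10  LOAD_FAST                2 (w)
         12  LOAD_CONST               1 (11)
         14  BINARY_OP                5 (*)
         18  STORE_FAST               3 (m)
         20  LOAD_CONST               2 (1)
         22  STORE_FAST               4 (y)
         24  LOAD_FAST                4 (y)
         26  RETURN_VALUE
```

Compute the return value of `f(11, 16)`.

LOAD_FAST_LOAD_FAST b,a → push 16,11. Stack: [16, 11]
BINARY_OP + → 16 + 11 = 27. Stack: [27]
STORE_FAST w → w=27. Stack: []
LOAD_FAST w → push 27. Stack: [27]
LOAD_CONST → push 11. Stack: [27, 11]
BINARY_OP * → 27 * 11 = 297. Stack: [297]
STORE_FAST m → m=297. Stack: []
LOAD_CONST → push 1. Stack: [1]
STORE_FAST y → y=1. Stack: []
LOAD_FAST y → push 1. Stack: [1]
RETURN_VALUE → return 1.

1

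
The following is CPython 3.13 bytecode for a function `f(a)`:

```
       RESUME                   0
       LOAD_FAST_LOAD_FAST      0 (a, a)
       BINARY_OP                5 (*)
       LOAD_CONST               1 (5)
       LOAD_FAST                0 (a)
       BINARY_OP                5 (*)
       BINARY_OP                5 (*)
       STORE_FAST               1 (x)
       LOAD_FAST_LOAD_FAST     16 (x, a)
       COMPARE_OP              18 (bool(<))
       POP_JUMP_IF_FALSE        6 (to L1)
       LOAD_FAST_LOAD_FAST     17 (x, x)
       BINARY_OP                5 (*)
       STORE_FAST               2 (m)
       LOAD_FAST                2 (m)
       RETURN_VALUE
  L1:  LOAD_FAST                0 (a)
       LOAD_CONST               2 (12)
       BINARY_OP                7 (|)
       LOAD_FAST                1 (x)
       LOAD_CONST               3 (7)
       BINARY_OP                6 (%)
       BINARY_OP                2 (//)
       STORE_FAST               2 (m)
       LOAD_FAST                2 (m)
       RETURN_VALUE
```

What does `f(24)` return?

14

LOAD_FAST_LOAD_FAST a,a → push 24,24. Stack: [24, 24]
BINARY_OP * → 24 * 24 = 576. Stack: [576]
LOAD_CONST → push 5. Stack: [576, 5]
LOAD_FAST a → push 24. Stack: [576, 5, 24]
BINARY_OP * → 5 * 24 = 120. Stack: [576, 120]
BINARY_OP * → 576 * 120 = 69120. Stack: [69120]
STORE_FAST x → x=69120. Stack: []
LOAD_FAST_LOAD_FAST x,a → push 69120,24. Stack: [69120, 24]
COMPARE_OP bool(<) → 69120 vs 24 = False. Stack: [False]
POP_JUMP_IF_FALSE → pop False; jump. Stack: []
LOAD_FAST a → push 24. Stack: [24]
LOAD_CONST → push 12. Stack: [24, 12]
BINARY_OP | → 24 | 12 = 28. Stack: [28]
LOAD_FAST x → push 69120. Stack: [28, 69120]
LOAD_CONST → push 7. Stack: [28, 69120, 7]
BINARY_OP % → 69120 % 7 = 2. Stack: [28, 2]
BINARY_OP // → 28 // 2 = 14. Stack: [14]
STORE_FAST m → m=14. Stack: []
LOAD_FAST m → push 14. Stack: [14]
RETURN_VALUE → return 14.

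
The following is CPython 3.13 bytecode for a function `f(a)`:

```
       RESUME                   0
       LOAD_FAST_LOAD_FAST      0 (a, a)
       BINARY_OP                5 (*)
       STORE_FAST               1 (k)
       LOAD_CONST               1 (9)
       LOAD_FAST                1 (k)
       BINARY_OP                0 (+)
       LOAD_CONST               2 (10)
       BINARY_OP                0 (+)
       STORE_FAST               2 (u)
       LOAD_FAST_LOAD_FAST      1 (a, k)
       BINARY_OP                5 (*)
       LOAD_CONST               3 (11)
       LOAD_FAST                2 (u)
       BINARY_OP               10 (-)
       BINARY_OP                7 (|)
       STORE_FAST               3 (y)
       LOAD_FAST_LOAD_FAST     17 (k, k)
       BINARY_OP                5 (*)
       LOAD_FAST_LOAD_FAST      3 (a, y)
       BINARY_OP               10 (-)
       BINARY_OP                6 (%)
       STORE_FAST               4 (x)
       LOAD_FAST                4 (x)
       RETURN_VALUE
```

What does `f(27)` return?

LOAD_FAST_LOAD_FAST a,a → push 27,27. Stack: [27, 27]
BINARY_OP * → 27 * 27 = 729. Stack: [729]
STORE_FAST k → k=729. Stack: []
LOAD_CONST → push 9. Stack: [9]
LOAD_FAST k → push 729. Stack: [9, 729]
BINARY_OP + → 9 + 729 = 738. Stack: [738]
LOAD_CONST → push 10. Stack: [738, 10]
BINARY_OP + → 738 + 10 = 748. Stack: [748]
STORE_FAST u → u=748. Stack: []
LOAD_FAST_LOAD_FAST a,k → push 27,729. Stack: [27, 729]
BINARY_OP * → 27 * 729 = 19683. Stack: [19683]
LOAD_CONST → push 11. Stack: [19683, 11]
LOAD_FAST u → push 748. Stack: [19683, 11, 748]
BINARY_OP - → 11 - 748 = -737. Stack: [19683, -737]
BINARY_OP | → 19683 | -737 = -513. Stack: [-513]
STORE_FAST y → y=-513. Stack: []
LOAD_FAST_LOAD_FAST k,k → push 729,729. Stack: [729, 729]
BINARY_OP * → 729 * 729 = 531441. Stack: [531441]
LOAD_FAST_LOAD_FAST a,y → push 27,-513. Stack: [531441, 27, -513]
BINARY_OP - → 27 - -513 = 540. Stack: [531441, 540]
BINARY_OP % → 531441 % 540 = 81. Stack: [81]
STORE_FAST x → x=81. Stack: []
LOAD_FAST x → push 81. Stack: [81]
RETURN_VALUE → return 81.

81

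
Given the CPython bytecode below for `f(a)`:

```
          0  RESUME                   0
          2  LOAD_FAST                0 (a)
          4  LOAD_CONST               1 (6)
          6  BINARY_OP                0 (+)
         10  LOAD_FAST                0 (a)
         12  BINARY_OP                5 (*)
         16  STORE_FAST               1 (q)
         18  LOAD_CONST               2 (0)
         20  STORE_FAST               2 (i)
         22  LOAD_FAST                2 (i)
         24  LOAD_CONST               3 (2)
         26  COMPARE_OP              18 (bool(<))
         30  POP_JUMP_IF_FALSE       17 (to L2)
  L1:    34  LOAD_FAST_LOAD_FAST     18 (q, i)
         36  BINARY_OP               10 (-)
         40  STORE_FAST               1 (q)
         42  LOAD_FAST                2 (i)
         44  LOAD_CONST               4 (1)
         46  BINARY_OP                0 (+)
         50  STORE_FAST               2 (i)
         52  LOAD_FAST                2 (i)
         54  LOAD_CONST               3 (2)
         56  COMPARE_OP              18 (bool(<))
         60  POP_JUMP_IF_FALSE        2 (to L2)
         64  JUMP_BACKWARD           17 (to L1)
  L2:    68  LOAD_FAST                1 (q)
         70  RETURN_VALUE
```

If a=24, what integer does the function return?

LOAD_FAST a → push 24. Stack: [24]
LOAD_CONST → push 6. Stack: [24, 6]
BINARY_OP + → 24 + 6 = 30. Stack: [30]
LOAD_FAST a → push 24. Stack: [30, 24]
BINARY_OP * → 30 * 24 = 720. Stack: [720]
STORE_FAST q → q=720. Stack: []
LOAD_CONST → push 0. Stack: [0]
STORE_FAST i → i=0. Stack: []
LOAD_FAST i → push 0. Stack: [0]
LOAD_CONST → push 2. Stack: [0, 2]
COMPARE_OP bool(<) → 0 vs 2 = True. Stack: [True]
POP_JUMP_IF_FALSE → pop True; no jump. Stack: []
LOAD_FAST_LOAD_FAST q,i → push 720,0. Stack: [720, 0]
BINARY_OP - → 720 - 0 = 720. Stack: [720]
STORE_FAST q → q=720. Stack: []
LOAD_FAST i → push 0. Stack: [0]
LOAD_CONST → push 1. Stack: [0, 1]
BINARY_OP + → 0 + 1 = 1. Stack: [1]
STORE_FAST i → i=1. Stack: []
LOAD_FAST i → push 1. Stack: [1]
LOAD_CONST → push 2. Stack: [1, 2]
COMPARE_OP bool(<) → 1 vs 2 = True. Stack: [True]
POP_JUMP_IF_FALSE → pop True; no jump. Stack: []
LOAD_FAST_LOAD_FAST q,i → push 720,1. Stack: [720, 1]
BINARY_OP - → 720 - 1 = 719. Stack: [719]
STORE_FAST q → q=719. Stack: []
LOAD_FAST i → push 1. Stack: [1]
LOAD_CONST → push 1. Stack: [1, 1]
BINARY_OP + → 1 + 1 = 2. Stack: [2]
STORE_FAST i → i=2. Stack: []
LOAD_FAST i → push 2. Stack: [2]
LOAD_CONST → push 2. Stack: [2, 2]
COMPARE_OP bool(<) → 2 vs 2 = False. Stack: [False]
POP_JUMP_IF_FALSE → pop False; jump. Stack: []
LOAD_FAST q → push 719. Stack: [719]
RETURN_VALUE → return 719.

719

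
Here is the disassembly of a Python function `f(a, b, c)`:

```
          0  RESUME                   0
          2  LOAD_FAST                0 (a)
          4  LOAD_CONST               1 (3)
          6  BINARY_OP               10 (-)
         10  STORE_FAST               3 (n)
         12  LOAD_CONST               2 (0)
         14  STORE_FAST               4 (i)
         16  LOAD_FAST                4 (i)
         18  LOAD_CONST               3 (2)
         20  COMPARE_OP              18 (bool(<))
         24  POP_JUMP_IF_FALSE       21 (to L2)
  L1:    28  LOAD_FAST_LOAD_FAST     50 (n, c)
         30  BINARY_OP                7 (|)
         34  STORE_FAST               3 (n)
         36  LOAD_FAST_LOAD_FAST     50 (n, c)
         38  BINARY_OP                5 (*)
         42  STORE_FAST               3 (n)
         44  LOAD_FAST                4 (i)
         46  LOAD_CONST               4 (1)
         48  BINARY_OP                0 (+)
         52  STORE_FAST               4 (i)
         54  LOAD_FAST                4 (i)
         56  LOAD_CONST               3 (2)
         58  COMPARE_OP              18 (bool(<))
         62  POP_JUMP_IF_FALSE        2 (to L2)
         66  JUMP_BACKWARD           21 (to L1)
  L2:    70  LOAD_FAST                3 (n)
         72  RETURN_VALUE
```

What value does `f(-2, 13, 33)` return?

LOAD_FAST a → push -2. Stack: [-2]
LOAD_CONST → push 3. Stack: [-2, 3]
BINARY_OP - → -2 - 3 = -5. Stack: [-5]
STORE_FAST n → n=-5. Stack: []
LOAD_CONST → push 0. Stack: [0]
STORE_FAST i → i=0. Stack: []
LOAD_FAST i → push 0. Stack: [0]
LOAD_CONST → push 2. Stack: [0, 2]
COMPARE_OP bool(<) → 0 vs 2 = True. Stack: [True]
POP_JUMP_IF_FALSE → pop True; no jump. Stack: []
LOAD_FAST_LOAD_FAST n,c → push -5,33. Stack: [-5, 33]
BINARY_OP | → -5 | 33 = -5. Stack: [-5]
STORE_FAST n → n=-5. Stack: []
LOAD_FAST_LOAD_FAST n,c → push -5,33. Stack: [-5, 33]
BINARY_OP * → -5 * 33 = -165. Stack: [-165]
STORE_FAST n → n=-165. Stack: []
LOAD_FAST i → push 0. Stack: [0]
LOAD_CONST → push 1. Stack: [0, 1]
BINARY_OP + → 0 + 1 = 1. Stack: [1]
STORE_FAST i → i=1. Stack: []
LOAD_FAST i → push 1. Stack: [1]
LOAD_CONST → push 2. Stack: [1, 2]
COMPARE_OP bool(<) → 1 vs 2 = True. Stack: [True]
POP_JUMP_IF_FALSE → pop True; no jump. Stack: []
LOAD_FAST_LOAD_FAST n,c → push -165,33. Stack: [-165, 33]
BINARY_OP | → -165 | 33 = -133. Stack: [-133]
STORE_FAST n → n=-133. Stack: []
LOAD_FAST_LOAD_FAST n,c → push -133,33. Stack: [-133, 33]
BINARY_OP * → -133 * 33 = -4389. Stack: [-4389]
STORE_FAST n → n=-4389. Stack: []
LOAD_FAST i → push 1. Stack: [1]
LOAD_CONST → push 1. Stack: [1, 1]
BINARY_OP + → 1 + 1 = 2. Stack: [2]
STORE_FAST i → i=2. Stack: []
LOAD_FAST i → push 2. Stack: [2]
LOAD_CONST → push 2. Stack: [2, 2]
COMPARE_OP bool(<) → 2 vs 2 = False. Stack: [False]
POP_JUMP_IF_FALSE → pop False; jump. Stack: []
LOAD_FAST n → push -4389. Stack: [-4389]
RETURN_VALUE → return -4389.

-4389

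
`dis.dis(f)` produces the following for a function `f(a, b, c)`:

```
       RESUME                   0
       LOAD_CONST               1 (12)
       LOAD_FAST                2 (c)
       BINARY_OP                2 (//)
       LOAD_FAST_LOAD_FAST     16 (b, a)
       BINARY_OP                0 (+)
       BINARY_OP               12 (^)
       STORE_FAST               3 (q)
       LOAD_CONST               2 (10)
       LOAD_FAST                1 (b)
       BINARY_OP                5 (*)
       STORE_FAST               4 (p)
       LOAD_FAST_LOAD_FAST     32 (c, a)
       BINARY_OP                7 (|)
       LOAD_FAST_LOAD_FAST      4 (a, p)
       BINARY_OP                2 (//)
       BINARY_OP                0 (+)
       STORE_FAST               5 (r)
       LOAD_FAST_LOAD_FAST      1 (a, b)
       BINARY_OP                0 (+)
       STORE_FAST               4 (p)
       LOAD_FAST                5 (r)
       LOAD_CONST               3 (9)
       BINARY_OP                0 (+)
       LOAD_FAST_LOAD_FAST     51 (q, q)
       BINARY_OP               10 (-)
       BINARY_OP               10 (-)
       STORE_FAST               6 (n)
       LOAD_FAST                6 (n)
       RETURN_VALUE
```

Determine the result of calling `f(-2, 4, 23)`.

LOAD_CONST → push 12. Stack: [12]
LOAD_FAST c → push 23. Stack: [12, 23]
BINARY_OP // → 12 // 23 = 0. Stack: [0]
LOAD_FAST_LOAD_FAST b,a → push 4,-2. Stack: [0, 4, -2]
BINARY_OP + → 4 + -2 = 2. Stack: [0, 2]
BINARY_OP ^ → 0 ^ 2 = 2. Stack: [2]
STORE_FAST q → q=2. Stack: []
LOAD_CONST → push 10. Stack: [10]
LOAD_FAST b → push 4. Stack: [10, 4]
BINARY_OP * → 10 * 4 = 40. Stack: [40]
STORE_FAST p → p=40. Stack: []
LOAD_FAST_LOAD_FAST c,a → push 23,-2. Stack: [23, -2]
BINARY_OP | → 23 | -2 = -1. Stack: [-1]
LOAD_FAST_LOAD_FAST a,p → push -2,40. Stack: [-1, -2, 40]
BINARY_OP // → -2 // 40 = -1. Stack: [-1, -1]
BINARY_OP + → -1 + -1 = -2. Stack: [-2]
STORE_FAST r → r=-2. Stack: []
LOAD_FAST_LOAD_FAST a,b → push -2,4. Stack: [-2, 4]
BINARY_OP + → -2 + 4 = 2. Stack: [2]
STORE_FAST p → p=2. Stack: []
LOAD_FAST r → push -2. Stack: [-2]
LOAD_CONST → push 9. Stack: [-2, 9]
BINARY_OP + → -2 + 9 = 7. Stack: [7]
LOAD_FAST_LOAD_FAST q,q → push 2,2. Stack: [7, 2, 2]
BINARY_OP - → 2 - 2 = 0. Stack: [7, 0]
BINARY_OP - → 7 - 0 = 7. Stack: [7]
STORE_FAST n → n=7. Stack: []
LOAD_FAST n → push 7. Stack: [7]
RETURN_VALUE → return 7.

7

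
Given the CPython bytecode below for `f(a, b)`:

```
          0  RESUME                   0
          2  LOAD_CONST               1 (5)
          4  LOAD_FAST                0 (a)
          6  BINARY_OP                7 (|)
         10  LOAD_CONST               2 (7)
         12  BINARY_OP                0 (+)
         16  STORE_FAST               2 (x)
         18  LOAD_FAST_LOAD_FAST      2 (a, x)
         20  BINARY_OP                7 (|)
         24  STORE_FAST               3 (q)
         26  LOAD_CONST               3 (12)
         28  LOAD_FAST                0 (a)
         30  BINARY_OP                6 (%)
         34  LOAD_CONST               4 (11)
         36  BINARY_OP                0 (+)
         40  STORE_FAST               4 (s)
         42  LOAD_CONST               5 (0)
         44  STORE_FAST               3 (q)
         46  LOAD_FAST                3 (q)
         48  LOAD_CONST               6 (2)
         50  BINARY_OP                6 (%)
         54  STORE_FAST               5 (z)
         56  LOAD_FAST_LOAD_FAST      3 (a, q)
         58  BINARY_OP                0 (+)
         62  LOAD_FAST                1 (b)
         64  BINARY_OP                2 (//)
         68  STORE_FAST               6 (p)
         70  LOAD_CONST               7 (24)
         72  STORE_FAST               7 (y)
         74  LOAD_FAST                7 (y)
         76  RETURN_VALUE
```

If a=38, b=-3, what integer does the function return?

LOAD_CONST → push 5. Stack: [5]
LOAD_FAST a → push 38. Stack: [5, 38]
BINARY_OP | → 5 | 38 = 39. Stack: [39]
LOAD_CONST → push 7. Stack: [39, 7]
BINARY_OP + → 39 + 7 = 46. Stack: [46]
STORE_FAST x → x=46. Stack: []
LOAD_FAST_LOAD_FAST a,x → push 38,46. Stack: [38, 46]
BINARY_OP | → 38 | 46 = 46. Stack: [46]
STORE_FAST q → q=46. Stack: []
LOAD_CONST → push 12. Stack: [12]
LOAD_FAST a → push 38. Stack: [12, 38]
BINARY_OP % → 12 % 38 = 12. Stack: [12]
LOAD_CONST → push 11. Stack: [12, 11]
BINARY_OP + → 12 + 11 = 23. Stack: [23]
STORE_FAST s → s=23. Stack: []
LOAD_CONST → push 0. Stack: [0]
STORE_FAST q → q=0. Stack: []
LOAD_FAST q → push 0. Stack: [0]
LOAD_CONST → push 2. Stack: [0, 2]
BINARY_OP % → 0 % 2 = 0. Stack: [0]
STORE_FAST z → z=0. Stack: []
LOAD_FAST_LOAD_FAST a,q → push 38,0. Stack: [38, 0]
BINARY_OP + → 38 + 0 = 38. Stack: [38]
LOAD_FAST b → push -3. Stack: [38, -3]
BINARY_OP // → 38 // -3 = -13. Stack: [-13]
STORE_FAST p → p=-13. Stack: []
LOAD_CONST → push 24. Stack: [24]
STORE_FAST y → y=24. Stack: []
LOAD_FAST y → push 24. Stack: [24]
RETURN_VALUE → return 24.

24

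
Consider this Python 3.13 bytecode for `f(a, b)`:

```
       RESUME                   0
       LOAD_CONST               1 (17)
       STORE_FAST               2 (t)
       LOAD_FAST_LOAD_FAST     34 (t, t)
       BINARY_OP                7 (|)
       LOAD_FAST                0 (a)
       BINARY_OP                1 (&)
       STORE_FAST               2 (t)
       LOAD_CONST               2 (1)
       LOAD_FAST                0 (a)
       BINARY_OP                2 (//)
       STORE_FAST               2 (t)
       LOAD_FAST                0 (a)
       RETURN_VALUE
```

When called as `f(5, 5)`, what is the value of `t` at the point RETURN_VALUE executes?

LOAD_CONST → push 17. Stack: [17]
STORE_FAST t → t=17. Stack: []
LOAD_FAST_LOAD_FAST t,t → push 17,17. Stack: [17, 17]
BINARY_OP | → 17 | 17 = 17. Stack: [17]
LOAD_FAST a → push 5. Stack: [17, 5]
BINARY_OP & → 17 & 5 = 1. Stack: [1]
STORE_FAST t → t=1. Stack: []
LOAD_CONST → push 1. Stack: [1]
LOAD_FAST a → push 5. Stack: [1, 5]
BINARY_OP // → 1 // 5 = 0. Stack: [0]
STORE_FAST t → t=0. Stack: []
LOAD_FAST a → push 5. Stack: [5]
RETURN_VALUE → return 5.

0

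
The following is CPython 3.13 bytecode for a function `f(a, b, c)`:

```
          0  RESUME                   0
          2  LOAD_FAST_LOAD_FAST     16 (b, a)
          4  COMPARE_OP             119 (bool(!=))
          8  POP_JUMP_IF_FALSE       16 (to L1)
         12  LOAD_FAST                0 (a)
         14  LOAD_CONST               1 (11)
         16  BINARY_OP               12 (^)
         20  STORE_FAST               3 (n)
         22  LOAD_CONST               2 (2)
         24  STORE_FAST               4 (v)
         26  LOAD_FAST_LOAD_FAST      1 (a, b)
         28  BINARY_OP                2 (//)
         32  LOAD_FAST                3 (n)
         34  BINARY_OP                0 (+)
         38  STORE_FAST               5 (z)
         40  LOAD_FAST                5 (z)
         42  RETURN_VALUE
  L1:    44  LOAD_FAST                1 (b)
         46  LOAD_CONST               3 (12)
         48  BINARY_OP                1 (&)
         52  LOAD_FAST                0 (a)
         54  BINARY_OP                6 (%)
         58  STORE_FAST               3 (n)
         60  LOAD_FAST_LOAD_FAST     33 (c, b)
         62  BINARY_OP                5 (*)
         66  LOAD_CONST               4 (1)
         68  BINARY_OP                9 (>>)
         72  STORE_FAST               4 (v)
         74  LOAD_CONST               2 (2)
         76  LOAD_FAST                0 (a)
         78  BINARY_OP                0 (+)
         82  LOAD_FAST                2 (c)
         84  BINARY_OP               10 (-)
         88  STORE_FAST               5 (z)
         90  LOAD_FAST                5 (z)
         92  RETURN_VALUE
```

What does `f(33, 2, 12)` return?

58

LOAD_FAST_LOAD_FAST b,a → push 2,33. Stack: [2, 33]
COMPARE_OP bool(!=) → 2 vs 33 = True. Stack: [True]
POP_JUMP_IF_FALSE → pop True; no jump. Stack: []
LOAD_FAST a → push 33. Stack: [33]
LOAD_CONST → push 11. Stack: [33, 11]
BINARY_OP ^ → 33 ^ 11 = 42. Stack: [42]
STORE_FAST n → n=42. Stack: []
LOAD_CONST → push 2. Stack: [2]
STORE_FAST v → v=2. Stack: []
LOAD_FAST_LOAD_FAST a,b → push 33,2. Stack: [33, 2]
BINARY_OP // → 33 // 2 = 16. Stack: [16]
LOAD_FAST n → push 42. Stack: [16, 42]
BINARY_OP + → 16 + 42 = 58. Stack: [58]
STORE_FAST z → z=58. Stack: []
LOAD_FAST z → push 58. Stack: [58]
RETURN_VALUE → return 58.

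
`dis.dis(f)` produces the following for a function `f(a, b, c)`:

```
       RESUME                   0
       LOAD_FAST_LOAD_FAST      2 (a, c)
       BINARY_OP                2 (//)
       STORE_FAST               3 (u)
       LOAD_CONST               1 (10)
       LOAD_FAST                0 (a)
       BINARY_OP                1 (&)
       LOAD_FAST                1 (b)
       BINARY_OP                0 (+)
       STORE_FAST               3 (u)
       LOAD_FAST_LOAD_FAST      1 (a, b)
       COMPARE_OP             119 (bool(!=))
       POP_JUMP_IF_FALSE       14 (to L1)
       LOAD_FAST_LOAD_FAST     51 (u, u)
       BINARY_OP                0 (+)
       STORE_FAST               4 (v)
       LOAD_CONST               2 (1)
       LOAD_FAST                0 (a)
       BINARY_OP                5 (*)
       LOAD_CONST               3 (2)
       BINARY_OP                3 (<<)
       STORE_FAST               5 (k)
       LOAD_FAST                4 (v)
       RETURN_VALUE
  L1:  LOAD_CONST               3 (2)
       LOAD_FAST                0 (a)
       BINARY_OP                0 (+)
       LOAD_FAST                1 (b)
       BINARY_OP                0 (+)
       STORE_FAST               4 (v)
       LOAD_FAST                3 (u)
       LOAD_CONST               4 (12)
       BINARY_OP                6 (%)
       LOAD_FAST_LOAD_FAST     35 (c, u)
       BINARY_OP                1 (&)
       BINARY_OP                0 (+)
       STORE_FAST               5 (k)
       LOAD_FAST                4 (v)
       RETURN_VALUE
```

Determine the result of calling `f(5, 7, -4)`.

14

LOAD_FAST_LOAD_FAST a,c → push 5,-4. Stack: [5, -4]
BINARY_OP // → 5 // -4 = -2. Stack: [-2]
STORE_FAST u → u=-2. Stack: []
LOAD_CONST → push 10. Stack: [10]
LOAD_FAST a → push 5. Stack: [10, 5]
BINARY_OP & → 10 & 5 = 0. Stack: [0]
LOAD_FAST b → push 7. Stack: [0, 7]
BINARY_OP + → 0 + 7 = 7. Stack: [7]
STORE_FAST u → u=7. Stack: []
LOAD_FAST_LOAD_FAST a,b → push 5,7. Stack: [5, 7]
COMPARE_OP bool(!=) → 5 vs 7 = True. Stack: [True]
POP_JUMP_IF_FALSE → pop True; no jump. Stack: []
LOAD_FAST_LOAD_FAST u,u → push 7,7. Stack: [7, 7]
BINARY_OP + → 7 + 7 = 14. Stack: [14]
STORE_FAST v → v=14. Stack: []
LOAD_CONST → push 1. Stack: [1]
LOAD_FAST a → push 5. Stack: [1, 5]
BINARY_OP * → 1 * 5 = 5. Stack: [5]
LOAD_CONST → push 2. Stack: [5, 2]
BINARY_OP << → 5 << 2 = 20. Stack: [20]
STORE_FAST k → k=20. Stack: []
LOAD_FAST v → push 14. Stack: [14]
RETURN_VALUE → return 14.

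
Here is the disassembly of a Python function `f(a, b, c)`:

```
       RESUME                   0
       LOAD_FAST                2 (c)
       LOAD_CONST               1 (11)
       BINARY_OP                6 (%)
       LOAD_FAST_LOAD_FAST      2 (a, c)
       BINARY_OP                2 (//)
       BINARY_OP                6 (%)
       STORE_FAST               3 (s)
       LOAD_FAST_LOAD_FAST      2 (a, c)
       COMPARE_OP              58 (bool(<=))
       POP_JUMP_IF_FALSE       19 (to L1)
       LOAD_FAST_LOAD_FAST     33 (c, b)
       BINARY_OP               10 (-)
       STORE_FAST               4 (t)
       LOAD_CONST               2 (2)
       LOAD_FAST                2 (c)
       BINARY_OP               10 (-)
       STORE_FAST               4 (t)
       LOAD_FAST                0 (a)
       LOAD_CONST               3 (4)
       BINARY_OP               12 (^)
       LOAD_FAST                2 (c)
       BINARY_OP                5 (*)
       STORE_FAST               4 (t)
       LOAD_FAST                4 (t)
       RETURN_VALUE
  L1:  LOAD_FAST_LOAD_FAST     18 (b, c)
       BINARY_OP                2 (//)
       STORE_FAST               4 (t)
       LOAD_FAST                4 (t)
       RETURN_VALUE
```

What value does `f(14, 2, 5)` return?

LOAD_FAST c → push 5. Stack: [5]
LOAD_CONST → push 11. Stack: [5, 11]
BINARY_OP % → 5 % 11 = 5. Stack: [5]
LOAD_FAST_LOAD_FAST a,c → push 14,5. Stack: [5, 14, 5]
BINARY_OP // → 14 // 5 = 2. Stack: [5, 2]
BINARY_OP % → 5 % 2 = 1. Stack: [1]
STORE_FAST s → s=1. Stack: []
LOAD_FAST_LOAD_FAST a,c → push 14,5. Stack: [14, 5]
COMPARE_OP bool(<=) → 14 vs 5 = False. Stack: [False]
POP_JUMP_IF_FALSE → pop False; jump. Stack: []
LOAD_FAST_LOAD_FAST b,c → push 2,5. Stack: [2, 5]
BINARY_OP // → 2 // 5 = 0. Stack: [0]
STORE_FAST t → t=0. Stack: []
LOAD_FAST t → push 0. Stack: [0]
RETURN_VALUE → return 0.

0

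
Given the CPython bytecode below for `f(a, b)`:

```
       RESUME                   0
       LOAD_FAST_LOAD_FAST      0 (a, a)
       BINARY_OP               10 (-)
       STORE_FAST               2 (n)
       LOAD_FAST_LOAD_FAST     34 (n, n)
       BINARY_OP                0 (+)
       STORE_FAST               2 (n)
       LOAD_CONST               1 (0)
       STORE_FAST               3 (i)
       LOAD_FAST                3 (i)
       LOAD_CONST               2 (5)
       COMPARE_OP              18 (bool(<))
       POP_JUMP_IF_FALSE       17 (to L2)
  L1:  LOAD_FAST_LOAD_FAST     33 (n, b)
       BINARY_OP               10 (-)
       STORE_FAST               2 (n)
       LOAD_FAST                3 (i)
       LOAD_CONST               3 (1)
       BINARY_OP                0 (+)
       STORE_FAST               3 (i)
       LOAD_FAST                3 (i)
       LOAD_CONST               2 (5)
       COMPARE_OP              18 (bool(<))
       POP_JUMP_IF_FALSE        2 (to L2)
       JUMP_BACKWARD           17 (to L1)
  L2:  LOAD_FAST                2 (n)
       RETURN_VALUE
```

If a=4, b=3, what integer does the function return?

-15

LOAD_FAST_LOAD_FAST a,a → push 4,4
BINARY_OP - → 4 - 4 = 0
STORE_FAST n → n=0
LOAD_FAST_LOAD_FAST n,n → push 0,0
BINARY_OP + → 0 + 0 = 0
STORE_FAST n → n=0
LOAD_CONST → push 0
STORE_FAST i → i=0
LOAD_FAST i → push 0
LOAD_CONST → push 5
COMPARE_OP bool(<) → 0 vs 5 = True
POP_JUMP_IF_FALSE → pop True; no jump
LOAD_FAST_LOAD_FAST n,b → push 0,3
BINARY_OP - → 0 - 3 = -3
STORE_FAST n → n=-3
LOAD_FAST i → push 0
LOAD_CONST → push 1
BINARY_OP + → 0 + 1 = 1
STORE_FAST i → i=1
LOAD_FAST i → push 1
LOAD_CONST → push 5
COMPARE_OP bool(<) → 1 vs 5 = True
POP_JUMP_IF_FALSE → pop True; no jump
LOAD_FAST_LOAD_FAST n,b → push -3,3
BINARY_OP - → -3 - 3 = -6
STORE_FAST n → n=-6
LOAD_FAST i → push 1
LOAD_CONST → push 1
BINARY_OP + → 1 + 1 = 2
STORE_FAST i → i=2
LOAD_FAST i → push 2
LOAD_CONST → push 5
COMPARE_OP bool(<) → 2 vs 5 = True
POP_JUMP_IF_FALSE → pop True; no jump
LOAD_FAST_LOAD_FAST n,b → push -6,3
BINARY_OP - → -6 - 3 = -9
STORE_FAST n → n=-9
LOAD_FAST i → push 2
LOAD_CONST → push 1
BINARY_OP + → 2 + 1 = 3
STORE_FAST i → i=3
LOAD_FAST i → push 3
LOAD_CONST → push 5
COMPARE_OP bool(<) → 3 vs 5 = True
POP_JUMP_IF_FALSE → pop True; no jump
LOAD_FAST_LOAD_FAST n,b → push -9,3
BINARY_OP - → -9 - 3 = -12
STORE_FAST n → n=-12
LOAD_FAST i → push 3
LOAD_CONST → push 1
BINARY_OP + → 3 + 1 = 4
STORE_FAST i → i=4
LOAD_FAST i → push 4
LOAD_CONST → push 5
COMPARE_OP bool(<) → 4 vs 5 = True
POP_JUMP_IF_FALSE → pop True; no jump
LOAD_FAST_LOAD_FAST n,b → push -12,3
BINARY_OP - → -12 - 3 = -15
STORE_FAST n → n=-15
LOAD_FAST i → push 4
LOAD_CONST → push 1
BINARY_OP + → 4 + 1 = 5
STORE_FAST i → i=5
LOAD_FAST i → push 5
LOAD_CONST → push 5
COMPARE_OP bool(<) → 5 vs 5 = False
POP_JUMP_IF_FALSE → pop False; jump
LOAD_FAST n → push -15
RETURN_VALUE → return -15.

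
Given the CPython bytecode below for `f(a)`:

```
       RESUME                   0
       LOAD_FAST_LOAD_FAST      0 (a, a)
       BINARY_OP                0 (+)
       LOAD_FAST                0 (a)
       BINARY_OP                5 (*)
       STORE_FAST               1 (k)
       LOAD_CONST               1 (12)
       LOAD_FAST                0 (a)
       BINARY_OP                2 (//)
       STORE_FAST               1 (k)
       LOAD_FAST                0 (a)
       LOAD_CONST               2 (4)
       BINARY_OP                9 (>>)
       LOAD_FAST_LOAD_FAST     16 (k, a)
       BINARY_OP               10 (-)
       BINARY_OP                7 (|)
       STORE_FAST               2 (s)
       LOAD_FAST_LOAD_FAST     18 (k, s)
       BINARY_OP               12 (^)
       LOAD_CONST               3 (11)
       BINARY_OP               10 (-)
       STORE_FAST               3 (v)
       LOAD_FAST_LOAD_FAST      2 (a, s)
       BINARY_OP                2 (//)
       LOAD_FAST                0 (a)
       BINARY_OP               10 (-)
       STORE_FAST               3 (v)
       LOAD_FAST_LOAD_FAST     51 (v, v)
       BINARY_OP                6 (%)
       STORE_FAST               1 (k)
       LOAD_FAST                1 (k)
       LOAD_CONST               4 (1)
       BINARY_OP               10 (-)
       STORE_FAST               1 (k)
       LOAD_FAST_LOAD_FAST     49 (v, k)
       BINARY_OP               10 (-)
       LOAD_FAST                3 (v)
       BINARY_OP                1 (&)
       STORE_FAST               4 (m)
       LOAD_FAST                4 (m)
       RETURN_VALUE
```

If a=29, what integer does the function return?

LOAD_FAST_LOAD_FAST a,a → push 29,29. Stack: [29, 29]
BINARY_OP + → 29 + 29 = 58. Stack: [58]
LOAD_FAST a → push 29. Stack: [58, 29]
BINARY_OP * → 58 * 29 = 1682. Stack: [1682]
STORE_FAST k → k=1682. Stack: []
LOAD_CONST → push 12. Stack: [12]
LOAD_FAST a → push 29. Stack: [12, 29]
BINARY_OP // → 12 // 29 = 0. Stack: [0]
STORE_FAST k → k=0. Stack: []
LOAD_FAST a → push 29. Stack: [29]
LOAD_CONST → push 4. Stack: [29, 4]
BINARY_OP >> → 29 >> 4 = 1. Stack: [1]
LOAD_FAST_LOAD_FAST k,a → push 0,29. Stack: [1, 0, 29]
BINARY_OP - → 0 - 29 = -29. Stack: [1, -29]
BINARY_OP | → 1 | -29 = -29. Stack: [-29]
STORE_FAST s → s=-29. Stack: []
LOAD_FAST_LOAD_FAST k,s → push 0,-29. Stack: [0, -29]
BINARY_OP ^ → 0 ^ -29 = -29. Stack: [-29]
LOAD_CONST → push 11. Stack: [-29, 11]
BINARY_OP - → -29 - 11 = -40. Stack: [-40]
STORE_FAST v → v=-40. Stack: []
LOAD_FAST_LOAD_FAST a,s → push 29,-29. Stack: [29, -29]
BINARY_OP // → 29 // -29 = -1. Stack: [-1]
LOAD_FAST a → push 29. Stack: [-1, 29]
BINARY_OP - → -1 - 29 = -30. Stack: [-30]
STORE_FAST v → v=-30. Stack: []
LOAD_FAST_LOAD_FAST v,v → push -30,-30. Stack: [-30, -30]
BINARY_OP % → -30 % -30 = 0. Stack: [0]
STORE_FAST k → k=0. Stack: []
LOAD_FAST k → push 0. Stack: [0]
LOAD_CONST → push 1. Stack: [0, 1]
BINARY_OP - → 0 - 1 = -1. Stack: [-1]
STORE_FAST k → k=-1. Stack: []
LOAD_FAST_LOAD_FAST v,k → push -30,-1. Stack: [-30, -1]
BINARY_OP - → -30 - -1 = -29. Stack: [-29]
LOAD_FAST v → push -30. Stack: [-29, -30]
BINARY_OP & → -29 & -30 = -30. Stack: [-30]
STORE_FAST m → m=-30. Stack: []
LOAD_FAST m → push -30. Stack: [-30]
RETURN_VALUE → return -30.

-30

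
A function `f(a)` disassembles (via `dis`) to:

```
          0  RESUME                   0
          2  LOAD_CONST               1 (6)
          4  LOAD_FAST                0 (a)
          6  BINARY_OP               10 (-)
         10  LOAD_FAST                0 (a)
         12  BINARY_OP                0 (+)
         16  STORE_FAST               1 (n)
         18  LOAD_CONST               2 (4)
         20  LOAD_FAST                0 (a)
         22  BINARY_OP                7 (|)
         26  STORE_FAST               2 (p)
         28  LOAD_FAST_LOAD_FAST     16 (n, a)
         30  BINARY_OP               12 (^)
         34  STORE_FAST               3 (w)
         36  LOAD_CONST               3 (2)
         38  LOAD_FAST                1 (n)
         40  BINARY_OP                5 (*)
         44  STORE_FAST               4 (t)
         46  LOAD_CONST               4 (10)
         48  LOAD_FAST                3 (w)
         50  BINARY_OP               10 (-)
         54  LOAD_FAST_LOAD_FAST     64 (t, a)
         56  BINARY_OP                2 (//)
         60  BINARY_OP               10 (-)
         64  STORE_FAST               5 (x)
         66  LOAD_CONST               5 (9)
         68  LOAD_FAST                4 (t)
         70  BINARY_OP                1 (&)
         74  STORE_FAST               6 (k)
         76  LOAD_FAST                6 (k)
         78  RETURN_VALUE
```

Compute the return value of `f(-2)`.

8

LOAD_CONST → push 6. Stack: [6]
LOAD_FAST a → push -2. Stack: [6, -2]
BINARY_OP - → 6 - -2 = 8. Stack: [8]
LOAD_FAST a → push -2. Stack: [8, -2]
BINARY_OP + → 8 + -2 = 6. Stack: [6]
STORE_FAST n → n=6. Stack: []
LOAD_CONST → push 4. Stack: [4]
LOAD_FAST a → push -2. Stack: [4, -2]
BINARY_OP | → 4 | -2 = -2. Stack: [-2]
STORE_FAST p → p=-2. Stack: []
LOAD_FAST_LOAD_FAST n,a → push 6,-2. Stack: [6, -2]
BINARY_OP ^ → 6 ^ -2 = -8. Stack: [-8]
STORE_FAST w → w=-8. Stack: []
LOAD_CONST → push 2. Stack: [2]
LOAD_FAST n → push 6. Stack: [2, 6]
BINARY_OP * → 2 * 6 = 12. Stack: [12]
STORE_FAST t → t=12. Stack: []
LOAD_CONST → push 10. Stack: [10]
LOAD_FAST w → push -8. Stack: [10, -8]
BINARY_OP - → 10 - -8 = 18. Stack: [18]
LOAD_FAST_LOAD_FAST t,a → push 12,-2. Stack: [18, 12, -2]
BINARY_OP // → 12 // -2 = -6. Stack: [18, -6]
BINARY_OP - → 18 - -6 = 24. Stack: [24]
STORE_FAST x → x=24. Stack: []
LOAD_CONST → push 9. Stack: [9]
LOAD_FAST t → push 12. Stack: [9, 12]
BINARY_OP & → 9 & 12 = 8. Stack: [8]
STORE_FAST k → k=8. Stack: []
LOAD_FAST k → push 8. Stack: [8]
RETURN_VALUE → return 8.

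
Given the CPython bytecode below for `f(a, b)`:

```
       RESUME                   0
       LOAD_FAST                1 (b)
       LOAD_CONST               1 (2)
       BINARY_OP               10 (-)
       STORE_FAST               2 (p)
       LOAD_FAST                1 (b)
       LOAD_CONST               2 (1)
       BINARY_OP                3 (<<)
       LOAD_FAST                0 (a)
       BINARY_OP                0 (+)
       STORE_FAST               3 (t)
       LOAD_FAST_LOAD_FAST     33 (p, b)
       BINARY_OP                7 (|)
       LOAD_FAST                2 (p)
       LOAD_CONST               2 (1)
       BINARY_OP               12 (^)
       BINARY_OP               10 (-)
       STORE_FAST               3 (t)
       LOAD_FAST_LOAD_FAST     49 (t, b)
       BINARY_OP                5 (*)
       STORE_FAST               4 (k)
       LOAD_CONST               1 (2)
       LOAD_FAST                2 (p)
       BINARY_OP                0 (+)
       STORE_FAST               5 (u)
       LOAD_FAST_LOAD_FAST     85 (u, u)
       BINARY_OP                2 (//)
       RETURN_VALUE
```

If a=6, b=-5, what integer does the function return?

LOAD_FAST b → push -5. Stack: [-5]
LOAD_CONST → push 2. Stack: [-5, 2]
BINARY_OP - → -5 - 2 = -7. Stack: [-7]
STORE_FAST p → p=-7. Stack: []
LOAD_FAST b → push -5. Stack: [-5]
LOAD_CONST → push 1. Stack: [-5, 1]
BINARY_OP << → -5 << 1 = -10. Stack: [-10]
LOAD_FAST a → push 6. Stack: [-10, 6]
BINARY_OP + → -10 + 6 = -4. Stack: [-4]
STORE_FAST t → t=-4. Stack: []
LOAD_FAST_LOAD_FAST p,b → push -7,-5. Stack: [-7, -5]
BINARY_OP | → -7 | -5 = -5. Stack: [-5]
LOAD_FAST p → push -7. Stack: [-5, -7]
LOAD_CONST → push 1. Stack: [-5, -7, 1]
BINARY_OP ^ → -7 ^ 1 = -8. Stack: [-5, -8]
BINARY_OP - → -5 - -8 = 3. Stack: [3]
STORE_FAST t → t=3. Stack: []
LOAD_FAST_LOAD_FAST t,b → push 3,-5. Stack: [3, -5]
BINARY_OP * → 3 * -5 = -15. Stack: [-15]
STORE_FAST k → k=-15. Stack: []
LOAD_CONST → push 2. Stack: [2]
LOAD_FAST p → push -7. Stack: [2, -7]
BINARY_OP + → 2 + -7 = -5. Stack: [-5]
STORE_FAST u → u=-5. Stack: []
LOAD_FAST_LOAD_FAST u,u → push -5,-5. Stack: [-5, -5]
BINARY_OP // → -5 // -5 = 1. Stack: [1]
RETURN_VALUE → return 1.

1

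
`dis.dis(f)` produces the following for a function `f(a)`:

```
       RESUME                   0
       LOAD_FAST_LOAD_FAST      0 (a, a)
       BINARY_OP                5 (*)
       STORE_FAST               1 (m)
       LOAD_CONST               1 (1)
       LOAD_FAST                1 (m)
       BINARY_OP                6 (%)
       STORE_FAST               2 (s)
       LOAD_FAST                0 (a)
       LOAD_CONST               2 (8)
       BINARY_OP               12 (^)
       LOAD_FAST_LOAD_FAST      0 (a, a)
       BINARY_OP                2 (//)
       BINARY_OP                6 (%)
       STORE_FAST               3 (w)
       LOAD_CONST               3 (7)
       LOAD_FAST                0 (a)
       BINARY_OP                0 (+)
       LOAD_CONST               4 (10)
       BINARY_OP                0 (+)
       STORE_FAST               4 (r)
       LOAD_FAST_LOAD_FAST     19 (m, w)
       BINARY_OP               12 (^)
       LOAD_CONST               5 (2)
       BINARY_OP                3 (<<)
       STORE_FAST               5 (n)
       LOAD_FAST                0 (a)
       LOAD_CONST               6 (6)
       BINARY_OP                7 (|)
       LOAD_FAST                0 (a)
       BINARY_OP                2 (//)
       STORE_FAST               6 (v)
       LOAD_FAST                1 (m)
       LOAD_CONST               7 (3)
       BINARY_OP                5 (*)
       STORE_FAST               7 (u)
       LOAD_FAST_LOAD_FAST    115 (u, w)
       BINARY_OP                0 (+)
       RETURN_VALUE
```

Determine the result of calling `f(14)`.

588

LOAD_FAST_LOAD_FAST a,a → push 14,14. Stack: [14, 14]
BINARY_OP * → 14 * 14 = 196. Stack: [196]
STORE_FAST m → m=196. Stack: []
LOAD_CONST → push 1. Stack: [1]
LOAD_FAST m → push 196. Stack: [1, 196]
BINARY_OP % → 1 % 196 = 1. Stack: [1]
STORE_FAST s → s=1. Stack: []
LOAD_FAST a → push 14. Stack: [14]
LOAD_CONST → push 8. Stack: [14, 8]
BINARY_OP ^ → 14 ^ 8 = 6. Stack: [6]
LOAD_FAST_LOAD_FAST a,a → push 14,14. Stack: [6, 14, 14]
BINARY_OP // → 14 // 14 = 1. Stack: [6, 1]
BINARY_OP % → 6 % 1 = 0. Stack: [0]
STORE_FAST w → w=0. Stack: []
LOAD_CONST → push 7. Stack: [7]
LOAD_FAST a → push 14. Stack: [7, 14]
BINARY_OP + → 7 + 14 = 21. Stack: [21]
LOAD_CONST → push 10. Stack: [21, 10]
BINARY_OP + → 21 + 10 = 31. Stack: [31]
STORE_FAST r → r=31. Stack: []
LOAD_FAST_LOAD_FAST m,w → push 196,0. Stack: [196, 0]
BINARY_OP ^ → 196 ^ 0 = 196. Stack: [196]
LOAD_CONST → push 2. Stack: [196, 2]
BINARY_OP << → 196 << 2 = 784. Stack: [784]
STORE_FAST n → n=784. Stack: []
LOAD_FAST a → push 14. Stack: [14]
LOAD_CONST → push 6. Stack: [14, 6]
BINARY_OP | → 14 | 6 = 14. Stack: [14]
LOAD_FAST a → push 14. Stack: [14, 14]
BINARY_OP // → 14 // 14 = 1. Stack: [1]
STORE_FAST v → v=1. Stack: []
LOAD_FAST m → push 196. Stack: [196]
LOAD_CONST → push 3. Stack: [196, 3]
BINARY_OP * → 196 * 3 = 588. Stack: [588]
STORE_FAST u → u=588. Stack: []
LOAD_FAST_LOAD_FAST u,w → push 588,0. Stack: [588, 0]
BINARY_OP + → 588 + 0 = 588. Stack: [588]
RETURN_VALUE → return 588.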